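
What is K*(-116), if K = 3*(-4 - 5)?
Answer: 3132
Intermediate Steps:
K = -27 (K = 3*(-9) = -27)
K*(-116) = -27*(-116) = 3132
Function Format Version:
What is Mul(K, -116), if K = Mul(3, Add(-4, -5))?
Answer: 3132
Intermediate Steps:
K = -27 (K = Mul(3, -9) = -27)
Mul(K, -116) = Mul(-27, -116) = 3132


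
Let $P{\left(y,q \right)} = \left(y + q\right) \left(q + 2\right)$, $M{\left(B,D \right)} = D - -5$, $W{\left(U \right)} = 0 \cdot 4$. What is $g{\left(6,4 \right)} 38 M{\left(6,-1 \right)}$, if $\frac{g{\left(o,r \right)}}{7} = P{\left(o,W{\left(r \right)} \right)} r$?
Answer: $51072$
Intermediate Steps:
$W{\left(U \right)} = 0$
$M{\left(B,D \right)} = 5 + D$ ($M{\left(B,D \right)} = D + 5 = 5 + D$)
$P{\left(y,q \right)} = \left(2 + q\right) \left(q + y\right)$ ($P{\left(y,q \right)} = \left(q + y\right) \left(2 + q\right) = \left(2 + q\right) \left(q + y\right)$)
$g{\left(o,r \right)} = 14 o r$ ($g{\left(o,r \right)} = 7 \left(0^{2} + 2 \cdot 0 + 2 o + 0 o\right) r = 7 \left(0 + 0 + 2 o + 0\right) r = 7 \cdot 2 o r = 14 o r$)
$g{\left(6,4 \right)} 38 M{\left(6,-1 \right)} = 14 \cdot 6 \cdot 4 \cdot 38 \left(5 - 1\right) = 336 \cdot 38 \cdot 4 = 12768 \cdot 4 = 51072$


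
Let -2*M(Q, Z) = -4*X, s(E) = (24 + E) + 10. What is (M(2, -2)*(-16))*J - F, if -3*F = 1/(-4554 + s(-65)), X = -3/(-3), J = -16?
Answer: 7042559/13755 ≈ 512.00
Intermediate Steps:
X = 1 (X = -3*(-1/3) = 1)
s(E) = 34 + E
M(Q, Z) = 2 (M(Q, Z) = -(-2) = -1/2*(-4) = 2)
F = 1/13755 (F = -1/(3*(-4554 + (34 - 65))) = -1/(3*(-4554 - 31)) = -1/3/(-4585) = -1/3*(-1/4585) = 1/13755 ≈ 7.2701e-5)
(M(2, -2)*(-16))*J - F = (2*(-16))*(-16) - 1*1/13755 = -32*(-16) - 1/13755 = 512 - 1/13755 = 7042559/13755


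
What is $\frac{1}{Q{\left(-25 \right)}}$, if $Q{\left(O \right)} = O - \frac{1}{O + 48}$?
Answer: $- \frac{23}{576} \approx -0.039931$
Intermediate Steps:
$Q{\left(O \right)} = O - \frac{1}{48 + O}$
$\frac{1}{Q{\left(-25 \right)}} = \frac{1}{\frac{1}{48 - 25} \left(-1 + \left(-25\right)^{2} + 48 \left(-25\right)\right)} = \frac{1}{\frac{1}{23} \left(-1 + 625 - 1200\right)} = \frac{1}{\frac{1}{23} \left(-576\right)} = \frac{1}{- \frac{576}{23}} = - \frac{23}{576}$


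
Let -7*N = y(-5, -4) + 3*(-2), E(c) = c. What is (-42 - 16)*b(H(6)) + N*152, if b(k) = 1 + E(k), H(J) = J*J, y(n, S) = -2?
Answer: -13806/7 ≈ -1972.3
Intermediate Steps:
H(J) = J**2
b(k) = 1 + k
N = 8/7 (N = -(-2 + 3*(-2))/7 = -(-2 - 6)/7 = -1/7*(-8) = 8/7 ≈ 1.1429)
(-42 - 16)*b(H(6)) + N*152 = (-42 - 16)*(1 + 6**2) + (8/7)*152 = -58*(1 + 36) + 1216/7 = -58*37 + 1216/7 = -2146 + 1216/7 = -13806/7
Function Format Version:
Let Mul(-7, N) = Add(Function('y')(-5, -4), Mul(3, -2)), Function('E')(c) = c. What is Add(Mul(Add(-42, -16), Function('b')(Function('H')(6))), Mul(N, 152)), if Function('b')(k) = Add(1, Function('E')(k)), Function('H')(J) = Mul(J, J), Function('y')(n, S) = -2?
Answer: Rational(-13806, 7) ≈ -1972.3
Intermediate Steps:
Function('H')(J) = Pow(J, 2)
Function('b')(k) = Add(1, k)
N = Rational(8, 7) (N = Mul(Rational(-1, 7), Add(-2, Mul(3, -2))) = Mul(Rational(-1, 7), Add(-2, -6)) = Mul(Rational(-1, 7), -8) = Rational(8, 7) ≈ 1.1429)
Add(Mul(Add(-42, -16), Function('b')(Function('H')(6))), Mul(N, 152)) = Add(Mul(Add(-42, -16), Add(1, Pow(6, 2))), Mul(Rational(8, 7), 152)) = Add(Mul(-58, Add(1, 36)), Rational(1216, 7)) = Add(Mul(-58, 37), Rational(1216, 7)) = Add(-2146, Rational(1216, 7)) = Rational(-13806, 7)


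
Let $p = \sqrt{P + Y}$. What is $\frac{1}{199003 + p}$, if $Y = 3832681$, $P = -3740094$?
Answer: $\frac{199003}{39602101422} - \frac{\sqrt{92587}}{39602101422} \approx 5.0174 \cdot 10^{-6}$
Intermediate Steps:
$p = \sqrt{92587}$ ($p = \sqrt{-3740094 + 3832681} = \sqrt{92587} \approx 304.28$)
$\frac{1}{199003 + p} = \frac{1}{199003 + \sqrt{92587}}$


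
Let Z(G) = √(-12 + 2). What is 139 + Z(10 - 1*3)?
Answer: 139 + I*√10 ≈ 139.0 + 3.1623*I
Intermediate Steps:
Z(G) = I*√10 (Z(G) = √(-10) = I*√10)
139 + Z(10 - 1*3) = 139 + I*√10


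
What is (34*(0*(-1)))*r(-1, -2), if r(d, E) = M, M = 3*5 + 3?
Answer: 0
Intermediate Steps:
M = 18 (M = 15 + 3 = 18)
r(d, E) = 18
(34*(0*(-1)))*r(-1, -2) = (34*(0*(-1)))*18 = (34*0)*18 = 0*18 = 0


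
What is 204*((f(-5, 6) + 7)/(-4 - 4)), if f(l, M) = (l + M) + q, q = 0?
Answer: -204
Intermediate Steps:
f(l, M) = M + l (f(l, M) = (l + M) + 0 = (M + l) + 0 = M + l)
204*((f(-5, 6) + 7)/(-4 - 4)) = 204*(((6 - 5) + 7)/(-4 - 4)) = 204*((1 + 7)/(-8)) = 204*(8*(-⅛)) = 204*(-1) = -204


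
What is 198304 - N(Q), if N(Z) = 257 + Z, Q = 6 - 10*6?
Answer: 198101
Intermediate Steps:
Q = -54 (Q = 6 - 60 = -54)
198304 - N(Q) = 198304 - (257 - 54) = 198304 - 1*203 = 198304 - 203 = 198101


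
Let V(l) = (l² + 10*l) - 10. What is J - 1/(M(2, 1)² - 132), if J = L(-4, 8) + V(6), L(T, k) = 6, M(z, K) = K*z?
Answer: 11777/128 ≈ 92.008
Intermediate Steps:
V(l) = -10 + l² + 10*l
J = 92 (J = 6 + (-10 + 6² + 10*6) = 6 + (-10 + 36 + 60) = 6 + 86 = 92)
J - 1/(M(2, 1)² - 132) = 92 - 1/((1*2)² - 132) = 92 - 1/(2² - 132) = 92 - 1/(4 - 132) = 92 - 1/(-128) = 92 - 1*(-1/128) = 92 + 1/128 = 11777/128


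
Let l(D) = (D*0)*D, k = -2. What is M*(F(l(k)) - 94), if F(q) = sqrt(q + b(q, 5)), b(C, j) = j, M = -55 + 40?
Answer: 1410 - 15*sqrt(5) ≈ 1376.5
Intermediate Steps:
M = -15
l(D) = 0 (l(D) = 0*D = 0)
F(q) = sqrt(5 + q) (F(q) = sqrt(q + 5) = sqrt(5 + q))
M*(F(l(k)) - 94) = -15*(sqrt(5 + 0) - 94) = -15*(sqrt(5) - 94) = -15*(-94 + sqrt(5)) = 1410 - 15*sqrt(5)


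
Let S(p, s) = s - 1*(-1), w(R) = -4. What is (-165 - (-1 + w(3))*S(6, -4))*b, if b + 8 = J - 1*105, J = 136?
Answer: -4140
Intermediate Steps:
S(p, s) = 1 + s (S(p, s) = s + 1 = 1 + s)
b = 23 (b = -8 + (136 - 1*105) = -8 + (136 - 105) = -8 + 31 = 23)
(-165 - (-1 + w(3))*S(6, -4))*b = (-165 - (-1 - 4)*(1 - 4))*23 = (-165 - (-5)*(-3))*23 = (-165 - 1*15)*23 = (-165 - 15)*23 = -180*23 = -4140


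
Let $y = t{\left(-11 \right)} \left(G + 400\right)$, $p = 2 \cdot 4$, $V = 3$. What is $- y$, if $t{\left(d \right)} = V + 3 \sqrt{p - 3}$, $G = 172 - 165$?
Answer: $-1221 - 1221 \sqrt{5} \approx -3951.2$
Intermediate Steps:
$p = 8$
$G = 7$ ($G = 172 - 165 = 7$)
$t{\left(d \right)} = 3 + 3 \sqrt{5}$ ($t{\left(d \right)} = 3 + 3 \sqrt{8 - 3} = 3 + 3 \sqrt{5}$)
$y = 1221 + 1221 \sqrt{5}$ ($y = \left(3 + 3 \sqrt{5}\right) \left(7 + 400\right) = \left(3 + 3 \sqrt{5}\right) 407 = 1221 + 1221 \sqrt{5} \approx 3951.2$)
$- y = - (1221 + 1221 \sqrt{5}) = -1221 - 1221 \sqrt{5}$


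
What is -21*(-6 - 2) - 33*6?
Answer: -30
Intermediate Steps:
-21*(-6 - 2) - 33*6 = -(-168) - 198 = -21*(-8) - 198 = 168 - 198 = -30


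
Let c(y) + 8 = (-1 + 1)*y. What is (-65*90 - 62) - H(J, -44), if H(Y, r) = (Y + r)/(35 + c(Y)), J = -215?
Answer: -159365/27 ≈ -5902.4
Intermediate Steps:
c(y) = -8 (c(y) = -8 + (-1 + 1)*y = -8 + 0*y = -8 + 0 = -8)
H(Y, r) = Y/27 + r/27 (H(Y, r) = (Y + r)/(35 - 8) = (Y + r)/27 = (Y + r)*(1/27) = Y/27 + r/27)
(-65*90 - 62) - H(J, -44) = (-65*90 - 62) - ((1/27)*(-215) + (1/27)*(-44)) = (-5850 - 62) - (-215/27 - 44/27) = -5912 - 1*(-259/27) = -5912 + 259/27 = -159365/27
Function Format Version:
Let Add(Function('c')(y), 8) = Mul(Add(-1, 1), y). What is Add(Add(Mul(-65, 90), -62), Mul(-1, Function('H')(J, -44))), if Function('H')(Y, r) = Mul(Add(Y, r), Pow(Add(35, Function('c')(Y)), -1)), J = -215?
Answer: Rational(-159365, 27) ≈ -5902.4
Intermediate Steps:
Function('c')(y) = -8 (Function('c')(y) = Add(-8, Mul(Add(-1, 1), y)) = Add(-8, Mul(0, y)) = Add(-8, 0) = -8)
Function('H')(Y, r) = Add(Mul(Rational(1, 27), Y), Mul(Rational(1, 27), r)) (Function('H')(Y, r) = Mul(Add(Y, r), Pow(Add(35, -8), -1)) = Mul(Add(Y, r), Pow(27, -1)) = Mul(Add(Y, r), Rational(1, 27)) = Add(Mul(Rational(1, 27), Y), Mul(Rational(1, 27), r)))
Add(Add(Mul(-65, 90), -62), Mul(-1, Function('H')(J, -44))) = Add(Add(Mul(-65, 90), -62), Mul(-1, Add(Mul(Rational(1, 27), -215), Mul(Rational(1, 27), -44)))) = Add(Add(-5850, -62), Mul(-1, Add(Rational(-215, 27), Rational(-44, 27)))) = Add(-5912, Mul(-1, Rational(-259, 27))) = Add(-5912, Rational(259, 27)) = Rational(-159365, 27)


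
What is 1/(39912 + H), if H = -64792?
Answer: -1/24880 ≈ -4.0193e-5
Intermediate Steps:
1/(39912 + H) = 1/(39912 - 64792) = 1/(-24880) = -1/24880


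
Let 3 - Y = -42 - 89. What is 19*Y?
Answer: 2546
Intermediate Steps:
Y = 134 (Y = 3 - (-42 - 89) = 3 - 1*(-131) = 3 + 131 = 134)
19*Y = 19*134 = 2546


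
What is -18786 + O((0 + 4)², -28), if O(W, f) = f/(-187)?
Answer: -3512954/187 ≈ -18786.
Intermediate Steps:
O(W, f) = -f/187 (O(W, f) = f*(-1/187) = -f/187)
-18786 + O((0 + 4)², -28) = -18786 - 1/187*(-28) = -18786 + 28/187 = -3512954/187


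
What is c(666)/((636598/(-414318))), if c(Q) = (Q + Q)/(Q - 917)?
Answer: 275935788/79893049 ≈ 3.4538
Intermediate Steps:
c(Q) = 2*Q/(-917 + Q) (c(Q) = (2*Q)/(-917 + Q) = 2*Q/(-917 + Q))
c(666)/((636598/(-414318))) = (2*666/(-917 + 666))/((636598/(-414318))) = (2*666/(-251))/((636598*(-1/414318))) = (2*666*(-1/251))/(-318299/207159) = -1332/251*(-207159/318299) = 275935788/79893049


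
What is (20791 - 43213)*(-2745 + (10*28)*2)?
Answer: 48992070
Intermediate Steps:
(20791 - 43213)*(-2745 + (10*28)*2) = -22422*(-2745 + 280*2) = -22422*(-2745 + 560) = -22422*(-2185) = 48992070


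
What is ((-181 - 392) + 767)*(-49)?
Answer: -9506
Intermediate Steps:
((-181 - 392) + 767)*(-49) = (-573 + 767)*(-49) = 194*(-49) = -9506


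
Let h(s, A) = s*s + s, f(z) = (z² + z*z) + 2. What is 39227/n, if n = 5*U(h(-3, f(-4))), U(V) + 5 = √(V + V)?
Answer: -39227/13 - 78454*√3/65 ≈ -5108.0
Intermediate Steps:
f(z) = 2 + 2*z² (f(z) = (z² + z²) + 2 = 2*z² + 2 = 2 + 2*z²)
h(s, A) = s + s² (h(s, A) = s² + s = s + s²)
U(V) = -5 + √2*√V (U(V) = -5 + √(V + V) = -5 + √(2*V) = -5 + √2*√V)
n = -25 + 10*√3 (n = 5*(-5 + √2*√(-3*(1 - 3))) = 5*(-5 + √2*√(-3*(-2))) = 5*(-5 + √2*√6) = 5*(-5 + 2*√3) = -25 + 10*√3 ≈ -7.6795)
39227/n = 39227/(-25 + 10*√3)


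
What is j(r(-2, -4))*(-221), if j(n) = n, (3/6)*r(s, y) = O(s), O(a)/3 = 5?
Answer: -6630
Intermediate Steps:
O(a) = 15 (O(a) = 3*5 = 15)
r(s, y) = 30 (r(s, y) = 2*15 = 30)
j(r(-2, -4))*(-221) = 30*(-221) = -6630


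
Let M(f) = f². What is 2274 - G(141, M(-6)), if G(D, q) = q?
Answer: 2238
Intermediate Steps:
2274 - G(141, M(-6)) = 2274 - 1*(-6)² = 2274 - 1*36 = 2274 - 36 = 2238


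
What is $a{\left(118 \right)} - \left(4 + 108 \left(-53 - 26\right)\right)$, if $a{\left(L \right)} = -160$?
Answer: $8368$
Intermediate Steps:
$a{\left(118 \right)} - \left(4 + 108 \left(-53 - 26\right)\right) = -160 - \left(4 + 108 \left(-53 - 26\right)\right) = -160 - \left(4 + 108 \left(-79\right)\right) = -160 - \left(4 - 8532\right) = -160 - -8528 = -160 + 8528 = 8368$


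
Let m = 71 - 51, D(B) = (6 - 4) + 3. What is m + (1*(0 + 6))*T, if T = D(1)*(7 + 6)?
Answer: 410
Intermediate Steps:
D(B) = 5 (D(B) = 2 + 3 = 5)
m = 20
T = 65 (T = 5*(7 + 6) = 5*13 = 65)
m + (1*(0 + 6))*T = 20 + (1*(0 + 6))*65 = 20 + (1*6)*65 = 20 + 6*65 = 20 + 390 = 410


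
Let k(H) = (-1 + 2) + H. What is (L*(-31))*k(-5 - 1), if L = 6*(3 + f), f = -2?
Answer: 930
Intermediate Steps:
L = 6 (L = 6*(3 - 2) = 6*1 = 6)
k(H) = 1 + H
(L*(-31))*k(-5 - 1) = (6*(-31))*(1 + (-5 - 1)) = -186*(1 - 6) = -186*(-5) = 930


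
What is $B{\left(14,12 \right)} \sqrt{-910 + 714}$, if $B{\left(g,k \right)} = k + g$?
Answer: $364 i \approx 364.0 i$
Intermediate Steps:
$B{\left(g,k \right)} = g + k$
$B{\left(14,12 \right)} \sqrt{-910 + 714} = \left(14 + 12\right) \sqrt{-910 + 714} = 26 \sqrt{-196} = 26 \cdot 14 i = 364 i$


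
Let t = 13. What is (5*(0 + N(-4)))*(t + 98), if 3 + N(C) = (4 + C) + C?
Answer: -3885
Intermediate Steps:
N(C) = 1 + 2*C (N(C) = -3 + ((4 + C) + C) = -3 + (4 + 2*C) = 1 + 2*C)
(5*(0 + N(-4)))*(t + 98) = (5*(0 + (1 + 2*(-4))))*(13 + 98) = (5*(0 + (1 - 8)))*111 = (5*(0 - 7))*111 = (5*(-7))*111 = -35*111 = -3885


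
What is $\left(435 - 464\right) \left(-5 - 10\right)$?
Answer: $435$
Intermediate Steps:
$\left(435 - 464\right) \left(-5 - 10\right) = - 29 \left(-5 - 10\right) = \left(-29\right) \left(-15\right) = 435$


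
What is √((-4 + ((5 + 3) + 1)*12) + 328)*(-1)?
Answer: -12*√3 ≈ -20.785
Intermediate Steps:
√((-4 + ((5 + 3) + 1)*12) + 328)*(-1) = √((-4 + (8 + 1)*12) + 328)*(-1) = √((-4 + 9*12) + 328)*(-1) = √((-4 + 108) + 328)*(-1) = √(104 + 328)*(-1) = √432*(-1) = (12*√3)*(-1) = -12*√3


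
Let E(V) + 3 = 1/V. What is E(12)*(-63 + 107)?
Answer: -385/3 ≈ -128.33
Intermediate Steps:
E(V) = -3 + 1/V
E(12)*(-63 + 107) = (-3 + 1/12)*(-63 + 107) = (-3 + 1/12)*44 = -35/12*44 = -385/3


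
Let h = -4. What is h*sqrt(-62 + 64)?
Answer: -4*sqrt(2) ≈ -5.6569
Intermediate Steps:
h*sqrt(-62 + 64) = -4*sqrt(-62 + 64) = -4*sqrt(2)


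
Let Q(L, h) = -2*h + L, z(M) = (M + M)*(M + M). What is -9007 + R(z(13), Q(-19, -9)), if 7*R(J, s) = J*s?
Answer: -63725/7 ≈ -9103.6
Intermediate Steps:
z(M) = 4*M**2 (z(M) = (2*M)*(2*M) = 4*M**2)
Q(L, h) = L - 2*h
R(J, s) = J*s/7 (R(J, s) = (J*s)/7 = J*s/7)
-9007 + R(z(13), Q(-19, -9)) = -9007 + (4*13**2)*(-19 - 2*(-9))/7 = -9007 + (4*169)*(-19 + 18)/7 = -9007 + (1/7)*676*(-1) = -9007 - 676/7 = -63725/7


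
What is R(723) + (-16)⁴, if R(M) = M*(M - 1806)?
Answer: -717473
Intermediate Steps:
R(M) = M*(-1806 + M)
R(723) + (-16)⁴ = 723*(-1806 + 723) + (-16)⁴ = 723*(-1083) + 65536 = -783009 + 65536 = -717473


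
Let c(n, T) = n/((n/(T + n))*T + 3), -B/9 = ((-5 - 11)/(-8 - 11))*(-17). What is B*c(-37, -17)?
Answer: 4891104/8873 ≈ 551.23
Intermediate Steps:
B = 2448/19 (B = -9*(-5 - 11)/(-8 - 11)*(-17) = -9*(-16/(-19))*(-17) = -9*(-16*(-1/19))*(-17) = -144*(-17)/19 = -9*(-272/19) = 2448/19 ≈ 128.84)
c(n, T) = n/(3 + T*n/(T + n)) (c(n, T) = n/((n/(T + n))*T + 3) = n/(T*n/(T + n) + 3) = n/(3 + T*n/(T + n)))
B*c(-37, -17) = 2448*(-37*(-17 - 37)/(3*(-17) + 3*(-37) - 17*(-37)))/19 = 2448*(-37*(-54)/(-51 - 111 + 629))/19 = 2448*(-37*(-54)/467)/19 = 2448*(-37*1/467*(-54))/19 = (2448/19)*(1998/467) = 4891104/8873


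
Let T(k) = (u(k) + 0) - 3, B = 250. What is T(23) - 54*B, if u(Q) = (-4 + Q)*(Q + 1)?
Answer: -13047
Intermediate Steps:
u(Q) = (1 + Q)*(-4 + Q) (u(Q) = (-4 + Q)*(1 + Q) = (1 + Q)*(-4 + Q))
T(k) = -7 + k² - 3*k (T(k) = ((-4 + k² - 3*k) + 0) - 3 = (-4 + k² - 3*k) - 3 = -7 + k² - 3*k)
T(23) - 54*B = (-7 + 23² - 3*23) - 54*250 = (-7 + 529 - 69) - 13500 = 453 - 13500 = -13047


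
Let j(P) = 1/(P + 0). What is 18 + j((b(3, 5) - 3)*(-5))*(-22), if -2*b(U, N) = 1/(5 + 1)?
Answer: 3066/185 ≈ 16.573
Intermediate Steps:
b(U, N) = -1/12 (b(U, N) = -1/(2*(5 + 1)) = -½/6 = -½*⅙ = -1/12)
j(P) = 1/P
18 + j((b(3, 5) - 3)*(-5))*(-22) = 18 - 22/((-1/12 - 3)*(-5)) = 18 - 22/(-37/12*(-5)) = 18 - 22/(185/12) = 18 + (12/185)*(-22) = 18 - 264/185 = 3066/185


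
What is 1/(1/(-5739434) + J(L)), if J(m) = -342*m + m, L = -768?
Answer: 5739434/1503088891391 ≈ 3.8184e-6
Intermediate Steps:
J(m) = -341*m
1/(1/(-5739434) + J(L)) = 1/(1/(-5739434) - 341*(-768)) = 1/(-1/5739434 + 261888) = 1/(1503088891391/5739434) = 5739434/1503088891391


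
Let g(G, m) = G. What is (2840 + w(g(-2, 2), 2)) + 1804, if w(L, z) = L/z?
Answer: 4643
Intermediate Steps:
(2840 + w(g(-2, 2), 2)) + 1804 = (2840 - 2/2) + 1804 = (2840 - 2*1/2) + 1804 = (2840 - 1) + 1804 = 2839 + 1804 = 4643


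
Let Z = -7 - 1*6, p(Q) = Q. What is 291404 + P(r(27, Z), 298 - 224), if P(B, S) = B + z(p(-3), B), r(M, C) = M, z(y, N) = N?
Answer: 291458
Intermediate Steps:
Z = -13 (Z = -7 - 6 = -13)
P(B, S) = 2*B (P(B, S) = B + B = 2*B)
291404 + P(r(27, Z), 298 - 224) = 291404 + 2*27 = 291404 + 54 = 291458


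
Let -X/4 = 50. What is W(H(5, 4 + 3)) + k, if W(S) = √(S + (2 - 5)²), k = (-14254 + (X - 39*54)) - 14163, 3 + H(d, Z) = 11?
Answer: -30723 + √17 ≈ -30719.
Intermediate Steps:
X = -200 (X = -4*50 = -200)
H(d, Z) = 8 (H(d, Z) = -3 + 11 = 8)
k = -30723 (k = (-14254 + (-200 - 39*54)) - 14163 = (-14254 + (-200 - 2106)) - 14163 = (-14254 - 2306) - 14163 = -16560 - 14163 = -30723)
W(S) = √(9 + S) (W(S) = √(S + (-3)²) = √(S + 9) = √(9 + S))
W(H(5, 4 + 3)) + k = √(9 + 8) - 30723 = √17 - 30723 = -30723 + √17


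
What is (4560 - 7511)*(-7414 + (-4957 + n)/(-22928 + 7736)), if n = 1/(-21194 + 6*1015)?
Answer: 1673356023796691/76486656 ≈ 2.1878e+7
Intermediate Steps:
n = -1/15104 (n = 1/(-21194 + 6090) = 1/(-15104) = -1/15104 ≈ -6.6208e-5)
(4560 - 7511)*(-7414 + (-4957 + n)/(-22928 + 7736)) = (4560 - 7511)*(-7414 + (-4957 - 1/15104)/(-22928 + 7736)) = -2951*(-7414 - 74870529/15104/(-15192)) = -2951*(-7414 - 74870529/15104*(-1/15192)) = -2951*(-7414 + 24956843/76486656) = -2951*(-567047110741/76486656) = 1673356023796691/76486656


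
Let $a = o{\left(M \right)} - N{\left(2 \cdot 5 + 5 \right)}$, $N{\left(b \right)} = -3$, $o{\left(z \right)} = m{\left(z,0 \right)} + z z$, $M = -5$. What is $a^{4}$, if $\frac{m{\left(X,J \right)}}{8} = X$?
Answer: $20736$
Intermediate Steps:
$m{\left(X,J \right)} = 8 X$
$o{\left(z \right)} = z^{2} + 8 z$ ($o{\left(z \right)} = 8 z + z z = 8 z + z^{2} = z^{2} + 8 z$)
$a = -12$ ($a = - 5 \left(8 - 5\right) - -3 = \left(-5\right) 3 + 3 = -15 + 3 = -12$)
$a^{4} = \left(-12\right)^{4} = 20736$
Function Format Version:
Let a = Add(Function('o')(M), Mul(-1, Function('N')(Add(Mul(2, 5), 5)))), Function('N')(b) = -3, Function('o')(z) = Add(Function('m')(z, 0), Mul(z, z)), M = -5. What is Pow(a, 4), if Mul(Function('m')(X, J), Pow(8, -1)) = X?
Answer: 20736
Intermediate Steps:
Function('m')(X, J) = Mul(8, X)
Function('o')(z) = Add(Pow(z, 2), Mul(8, z)) (Function('o')(z) = Add(Mul(8, z), Mul(z, z)) = Add(Mul(8, z), Pow(z, 2)) = Add(Pow(z, 2), Mul(8, z)))
a = -12 (a = Add(Mul(-5, Add(8, -5)), Mul(-1, -3)) = Add(Mul(-5, 3), 3) = Add(-15, 3) = -12)
Pow(a, 4) = Pow(-12, 4) = 20736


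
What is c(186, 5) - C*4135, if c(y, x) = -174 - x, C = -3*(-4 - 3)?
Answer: -87014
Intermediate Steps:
C = 21 (C = -3*(-7) = 21)
c(186, 5) - C*4135 = (-174 - 1*5) - 21*4135 = (-174 - 5) - 1*86835 = -179 - 86835 = -87014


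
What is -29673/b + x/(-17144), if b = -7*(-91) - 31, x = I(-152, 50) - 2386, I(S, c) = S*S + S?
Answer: -43431409/865772 ≈ -50.165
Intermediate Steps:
I(S, c) = S + S**2 (I(S, c) = S**2 + S = S + S**2)
x = 20566 (x = -152*(1 - 152) - 2386 = -152*(-151) - 2386 = 22952 - 2386 = 20566)
b = 606 (b = 637 - 31 = 606)
-29673/b + x/(-17144) = -29673/606 + 20566/(-17144) = -29673*1/606 + 20566*(-1/17144) = -9891/202 - 10283/8572 = -43431409/865772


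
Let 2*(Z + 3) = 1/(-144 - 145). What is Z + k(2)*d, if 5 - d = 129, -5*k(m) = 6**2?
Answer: 2571517/2890 ≈ 889.80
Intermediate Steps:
k(m) = -36/5 (k(m) = -1/5*6**2 = -1/5*36 = -36/5)
d = -124 (d = 5 - 1*129 = 5 - 129 = -124)
Z = -1735/578 (Z = -3 + 1/(2*(-144 - 145)) = -3 + (1/2)/(-289) = -3 + (1/2)*(-1/289) = -3 - 1/578 = -1735/578 ≈ -3.0017)
Z + k(2)*d = -1735/578 - 36/5*(-124) = -1735/578 + 4464/5 = 2571517/2890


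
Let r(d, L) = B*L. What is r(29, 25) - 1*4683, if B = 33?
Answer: -3858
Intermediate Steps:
r(d, L) = 33*L
r(29, 25) - 1*4683 = 33*25 - 1*4683 = 825 - 4683 = -3858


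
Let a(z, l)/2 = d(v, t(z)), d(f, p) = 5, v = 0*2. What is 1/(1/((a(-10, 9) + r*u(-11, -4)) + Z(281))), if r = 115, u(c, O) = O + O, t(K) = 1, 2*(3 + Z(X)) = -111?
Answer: -1937/2 ≈ -968.50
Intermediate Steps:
Z(X) = -117/2 (Z(X) = -3 + (½)*(-111) = -3 - 111/2 = -117/2)
v = 0
a(z, l) = 10 (a(z, l) = 2*5 = 10)
u(c, O) = 2*O
1/(1/((a(-10, 9) + r*u(-11, -4)) + Z(281))) = 1/(1/((10 + 115*(2*(-4))) - 117/2)) = 1/(1/((10 + 115*(-8)) - 117/2)) = 1/(1/((10 - 920) - 117/2)) = 1/(1/(-910 - 117/2)) = 1/(1/(-1937/2)) = 1/(-2/1937) = -1937/2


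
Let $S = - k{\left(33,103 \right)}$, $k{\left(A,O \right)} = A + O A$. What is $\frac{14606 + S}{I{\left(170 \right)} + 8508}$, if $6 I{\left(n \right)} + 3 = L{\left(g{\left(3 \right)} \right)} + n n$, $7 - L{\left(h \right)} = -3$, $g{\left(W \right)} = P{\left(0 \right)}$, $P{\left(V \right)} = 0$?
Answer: $\frac{67044}{79955} \approx 0.83852$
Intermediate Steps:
$g{\left(W \right)} = 0$
$L{\left(h \right)} = 10$ ($L{\left(h \right)} = 7 - -3 = 7 + 3 = 10$)
$k{\left(A,O \right)} = A + A O$
$S = -3432$ ($S = - 33 \left(1 + 103\right) = - 33 \cdot 104 = \left(-1\right) 3432 = -3432$)
$I{\left(n \right)} = \frac{7}{6} + \frac{n^{2}}{6}$ ($I{\left(n \right)} = - \frac{1}{2} + \frac{10 + n n}{6} = - \frac{1}{2} + \frac{10 + n^{2}}{6} = - \frac{1}{2} + \left(\frac{5}{3} + \frac{n^{2}}{6}\right) = \frac{7}{6} + \frac{n^{2}}{6}$)
$\frac{14606 + S}{I{\left(170 \right)} + 8508} = \frac{14606 - 3432}{\left(\frac{7}{6} + \frac{170^{2}}{6}\right) + 8508} = \frac{11174}{\left(\frac{7}{6} + \frac{1}{6} \cdot 28900\right) + 8508} = \frac{11174}{\left(\frac{7}{6} + \frac{14450}{3}\right) + 8508} = \frac{11174}{\frac{28907}{6} + 8508} = \frac{11174}{\frac{79955}{6}} = 11174 \cdot \frac{6}{79955} = \frac{67044}{79955}$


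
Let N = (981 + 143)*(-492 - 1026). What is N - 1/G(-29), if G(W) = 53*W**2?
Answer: -76051878937/44573 ≈ -1.7062e+6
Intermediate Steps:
N = -1706232 (N = 1124*(-1518) = -1706232)
N - 1/G(-29) = -1706232 - 1/(53*(-29)**2) = -1706232 - 1/(53*841) = -1706232 - 1/44573 = -76051878937/44573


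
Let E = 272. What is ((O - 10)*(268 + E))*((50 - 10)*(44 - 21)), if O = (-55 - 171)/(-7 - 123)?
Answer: -53356320/13 ≈ -4.1043e+6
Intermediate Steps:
O = 113/65 (O = -226/(-130) = -226*(-1/130) = 113/65 ≈ 1.7385)
((O - 10)*(268 + E))*((50 - 10)*(44 - 21)) = ((113/65 - 10)*(268 + 272))*((50 - 10)*(44 - 21)) = (-537/65*540)*(40*23) = -57996/13*920 = -53356320/13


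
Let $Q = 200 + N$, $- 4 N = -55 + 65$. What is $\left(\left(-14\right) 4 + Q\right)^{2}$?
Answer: $\frac{80089}{4} \approx 20022.0$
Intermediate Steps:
$N = - \frac{5}{2}$ ($N = - \frac{-55 + 65}{4} = \left(- \frac{1}{4}\right) 10 = - \frac{5}{2} \approx -2.5$)
$Q = \frac{395}{2}$ ($Q = 200 - \frac{5}{2} = \frac{395}{2} \approx 197.5$)
$\left(\left(-14\right) 4 + Q\right)^{2} = \left(\left(-14\right) 4 + \frac{395}{2}\right)^{2} = \left(-56 + \frac{395}{2}\right)^{2} = \left(\frac{283}{2}\right)^{2} = \frac{80089}{4}$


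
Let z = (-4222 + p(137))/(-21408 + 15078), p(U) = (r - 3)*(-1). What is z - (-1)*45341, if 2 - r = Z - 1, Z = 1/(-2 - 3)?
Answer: 478354587/10550 ≈ 45342.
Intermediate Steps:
Z = -⅕ (Z = 1/(-5) = -⅕ ≈ -0.20000)
r = 16/5 (r = 2 - (-⅕ - 1) = 2 - 1*(-6/5) = 2 + 6/5 = 16/5 ≈ 3.2000)
p(U) = -⅕ (p(U) = (16/5 - 3)*(-1) = (⅕)*(-1) = -⅕)
z = 7037/10550 (z = (-4222 - ⅕)/(-21408 + 15078) = -21111/5/(-6330) = -21111/5*(-1/6330) = 7037/10550 ≈ 0.66701)
z - (-1)*45341 = 7037/10550 - (-1)*45341 = 7037/10550 - 1*(-45341) = 7037/10550 + 45341 = 478354587/10550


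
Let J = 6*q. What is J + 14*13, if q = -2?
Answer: 170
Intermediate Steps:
J = -12 (J = 6*(-2) = -12)
J + 14*13 = -12 + 14*13 = -12 + 182 = 170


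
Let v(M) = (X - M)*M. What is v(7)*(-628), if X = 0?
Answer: 30772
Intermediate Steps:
v(M) = -M**2 (v(M) = (0 - M)*M = (-M)*M = -M**2)
v(7)*(-628) = -1*7**2*(-628) = -1*49*(-628) = -49*(-628) = 30772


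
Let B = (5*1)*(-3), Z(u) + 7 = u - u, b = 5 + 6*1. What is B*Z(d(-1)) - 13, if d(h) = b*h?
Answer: 92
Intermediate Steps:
b = 11 (b = 5 + 6 = 11)
d(h) = 11*h
Z(u) = -7 (Z(u) = -7 + (u - u) = -7 + 0 = -7)
B = -15 (B = 5*(-3) = -15)
B*Z(d(-1)) - 13 = -15*(-7) - 13 = 105 - 13 = 92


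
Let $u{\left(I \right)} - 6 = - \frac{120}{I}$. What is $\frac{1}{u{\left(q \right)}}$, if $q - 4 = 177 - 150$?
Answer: $\frac{31}{66} \approx 0.4697$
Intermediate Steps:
$q = 31$ ($q = 4 + \left(177 - 150\right) = 4 + 27 = 31$)
$u{\left(I \right)} = 6 - \frac{120}{I}$
$\frac{1}{u{\left(q \right)}} = \frac{1}{6 - \frac{120}{31}} = \frac{1}{\frac{66}{31}} = \frac{31}{66}$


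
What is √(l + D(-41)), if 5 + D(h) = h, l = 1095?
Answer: √1049 ≈ 32.388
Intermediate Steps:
D(h) = -5 + h
√(l + D(-41)) = √(1095 + (-5 - 41)) = √(1095 - 46) = √1049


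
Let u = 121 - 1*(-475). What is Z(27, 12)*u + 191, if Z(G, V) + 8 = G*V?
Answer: 188527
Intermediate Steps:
Z(G, V) = -8 + G*V
u = 596 (u = 121 + 475 = 596)
Z(27, 12)*u + 191 = (-8 + 27*12)*596 + 191 = (-8 + 324)*596 + 191 = 316*596 + 191 = 188336 + 191 = 188527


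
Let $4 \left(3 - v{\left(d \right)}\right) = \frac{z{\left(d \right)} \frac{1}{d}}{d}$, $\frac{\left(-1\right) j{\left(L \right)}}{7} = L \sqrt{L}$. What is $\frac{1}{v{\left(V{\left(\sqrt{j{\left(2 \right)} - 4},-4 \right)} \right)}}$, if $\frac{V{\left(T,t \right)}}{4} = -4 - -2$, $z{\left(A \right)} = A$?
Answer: $\frac{32}{97} \approx 0.3299$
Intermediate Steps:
$j{\left(L \right)} = - 7 L^{\frac{3}{2}}$ ($j{\left(L \right)} = - 7 L \sqrt{L} = - 7 L^{\frac{3}{2}}$)
$V{\left(T,t \right)} = -8$ ($V{\left(T,t \right)} = 4 \left(-4 - -2\right) = 4 \left(-4 + 2\right) = 4 \left(-2\right) = -8$)
$v{\left(d \right)} = 3 - \frac{1}{4 d}$ ($v{\left(d \right)} = 3 - \frac{\frac{d}{d} \frac{1}{d}}{4} = 3 - \frac{1 \frac{1}{d}}{4} = 3 - \frac{1}{4 d}$)
$\frac{1}{v{\left(V{\left(\sqrt{j{\left(2 \right)} - 4},-4 \right)} \right)}} = \frac{1}{3 - \frac{1}{4 \left(-8\right)}} = \frac{1}{3 - - \frac{1}{32}} = \frac{1}{3 + \frac{1}{32}} = \frac{1}{\frac{97}{32}} = \frac{32}{97}$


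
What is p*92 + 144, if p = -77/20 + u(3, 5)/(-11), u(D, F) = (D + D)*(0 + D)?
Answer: -19841/55 ≈ -360.75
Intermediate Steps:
u(D, F) = 2*D**2 (u(D, F) = (2*D)*D = 2*D**2)
p = -1207/220 (p = -77/20 + (2*3**2)/(-11) = -77*1/20 + (2*9)*(-1/11) = -77/20 + 18*(-1/11) = -77/20 - 18/11 = -1207/220 ≈ -5.4864)
p*92 + 144 = -1207/220*92 + 144 = -27761/55 + 144 = -19841/55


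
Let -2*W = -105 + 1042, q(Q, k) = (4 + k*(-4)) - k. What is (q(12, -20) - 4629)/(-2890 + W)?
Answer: 9050/6717 ≈ 1.3473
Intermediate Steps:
q(Q, k) = 4 - 5*k (q(Q, k) = (4 - 4*k) - k = 4 - 5*k)
W = -937/2 (W = -(-105 + 1042)/2 = -1/2*937 = -937/2 ≈ -468.50)
(q(12, -20) - 4629)/(-2890 + W) = ((4 - 5*(-20)) - 4629)/(-2890 - 937/2) = ((4 + 100) - 4629)/(-6717/2) = (104 - 4629)*(-2/6717) = -4525*(-2/6717) = 9050/6717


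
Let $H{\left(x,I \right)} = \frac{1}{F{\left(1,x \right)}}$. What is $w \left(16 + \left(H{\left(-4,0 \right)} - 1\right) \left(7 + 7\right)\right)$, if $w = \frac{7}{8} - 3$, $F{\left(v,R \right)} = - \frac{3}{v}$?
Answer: $\frac{17}{3} \approx 5.6667$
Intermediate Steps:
$H{\left(x,I \right)} = - \frac{1}{3}$ ($H{\left(x,I \right)} = \frac{1}{\left(-3\right) 1^{-1}} = \frac{1}{\left(-3\right) 1} = \frac{1}{-3} = - \frac{1}{3}$)
$w = - \frac{17}{8}$ ($w = 7 \cdot \frac{1}{8} - 3 = \frac{7}{8} - 3 = - \frac{17}{8} \approx -2.125$)
$w \left(16 + \left(H{\left(-4,0 \right)} - 1\right) \left(7 + 7\right)\right) = - \frac{17 \left(16 + \left(- \frac{1}{3} - 1\right) \left(7 + 7\right)\right)}{8} = - \frac{17 \left(16 - \frac{56}{3}\right)}{8} = \left(- \frac{17}{8}\right) \left(- \frac{8}{3}\right) = \frac{17}{3}$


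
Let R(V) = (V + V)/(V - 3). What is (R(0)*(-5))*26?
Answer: 0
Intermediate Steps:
R(V) = 2*V/(-3 + V) (R(V) = (2*V)/(-3 + V) = 2*V/(-3 + V))
(R(0)*(-5))*26 = ((2*0/(-3 + 0))*(-5))*26 = ((2*0/(-3))*(-5))*26 = ((2*0*(-⅓))*(-5))*26 = (0*(-5))*26 = 0*26 = 0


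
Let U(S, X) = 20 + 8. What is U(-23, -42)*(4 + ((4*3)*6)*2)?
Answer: 4144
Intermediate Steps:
U(S, X) = 28
U(-23, -42)*(4 + ((4*3)*6)*2) = 28*(4 + ((4*3)*6)*2) = 28*(4 + (12*6)*2) = 28*(4 + 72*2) = 28*(4 + 144) = 28*148 = 4144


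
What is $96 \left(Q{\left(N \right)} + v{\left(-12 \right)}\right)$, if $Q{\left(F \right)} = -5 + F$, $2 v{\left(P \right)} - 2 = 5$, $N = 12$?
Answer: $1008$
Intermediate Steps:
$v{\left(P \right)} = \frac{7}{2}$ ($v{\left(P \right)} = 1 + \frac{1}{2} \cdot 5 = 1 + \frac{5}{2} = \frac{7}{2}$)
$96 \left(Q{\left(N \right)} + v{\left(-12 \right)}\right) = 96 \left(\left(-5 + 12\right) + \frac{7}{2}\right) = 96 \left(7 + \frac{7}{2}\right) = 96 \cdot \frac{21}{2} = 1008$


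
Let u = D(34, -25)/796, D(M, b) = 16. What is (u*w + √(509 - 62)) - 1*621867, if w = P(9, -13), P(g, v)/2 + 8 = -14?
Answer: -123751709/199 + √447 ≈ -6.2185e+5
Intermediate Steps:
P(g, v) = -44 (P(g, v) = -16 + 2*(-14) = -16 - 28 = -44)
u = 4/199 (u = 16/796 = 16*(1/796) = 4/199 ≈ 0.020101)
w = -44
(u*w + √(509 - 62)) - 1*621867 = ((4/199)*(-44) + √(509 - 62)) - 1*621867 = (-176/199 + √447) - 621867 = -123751709/199 + √447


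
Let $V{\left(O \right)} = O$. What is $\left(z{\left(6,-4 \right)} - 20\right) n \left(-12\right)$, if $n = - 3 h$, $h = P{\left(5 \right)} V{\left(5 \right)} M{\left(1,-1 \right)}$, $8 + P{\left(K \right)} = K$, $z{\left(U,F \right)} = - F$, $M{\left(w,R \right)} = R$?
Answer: $-8640$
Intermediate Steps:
$P{\left(K \right)} = -8 + K$
$h = 15$ ($h = \left(-8 + 5\right) 5 \left(-1\right) = \left(-3\right) 5 \left(-1\right) = \left(-15\right) \left(-1\right) = 15$)
$n = -45$ ($n = \left(-3\right) 15 = -45$)
$\left(z{\left(6,-4 \right)} - 20\right) n \left(-12\right) = \left(\left(-1\right) \left(-4\right) - 20\right) \left(-45\right) \left(-12\right) = \left(4 - 20\right) \left(-45\right) \left(-12\right) = \left(-16\right) \left(-45\right) \left(-12\right) = 720 \left(-12\right) = -8640$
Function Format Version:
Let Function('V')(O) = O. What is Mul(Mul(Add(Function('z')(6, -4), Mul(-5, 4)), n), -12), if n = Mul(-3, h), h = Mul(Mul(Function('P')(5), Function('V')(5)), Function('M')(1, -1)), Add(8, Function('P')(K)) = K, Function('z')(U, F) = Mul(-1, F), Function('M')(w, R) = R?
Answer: -8640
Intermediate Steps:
Function('P')(K) = Add(-8, K)
h = 15 (h = Mul(Mul(Add(-8, 5), 5), -1) = Mul(Mul(-3, 5), -1) = Mul(-15, -1) = 15)
n = -45 (n = Mul(-3, 15) = -45)
Mul(Mul(Add(Function('z')(6, -4), Mul(-5, 4)), n), -12) = Mul(Mul(Add(Mul(-1, -4), Mul(-5, 4)), -45), -12) = Mul(Mul(Add(4, -20), -45), -12) = Mul(Mul(-16, -45), -12) = Mul(720, -12) = -8640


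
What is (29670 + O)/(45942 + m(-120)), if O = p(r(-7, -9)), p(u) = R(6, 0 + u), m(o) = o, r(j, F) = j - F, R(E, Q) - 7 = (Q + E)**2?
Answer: 29741/45822 ≈ 0.64906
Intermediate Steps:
R(E, Q) = 7 + (E + Q)**2 (R(E, Q) = 7 + (Q + E)**2 = 7 + (E + Q)**2)
p(u) = 7 + (6 + u)**2 (p(u) = 7 + (6 + (0 + u))**2 = 7 + (6 + u)**2)
O = 71 (O = 7 + (6 + (-7 - 1*(-9)))**2 = 7 + (6 + (-7 + 9))**2 = 7 + (6 + 2)**2 = 7 + 8**2 = 7 + 64 = 71)
(29670 + O)/(45942 + m(-120)) = (29670 + 71)/(45942 - 120) = 29741/45822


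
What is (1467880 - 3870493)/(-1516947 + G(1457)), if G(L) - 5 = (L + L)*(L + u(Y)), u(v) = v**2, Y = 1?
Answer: -2402613/2731670 ≈ -0.87954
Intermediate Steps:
G(L) = 5 + 2*L*(1 + L) (G(L) = 5 + (L + L)*(L + 1**2) = 5 + (2*L)*(L + 1) = 5 + (2*L)*(1 + L) = 5 + 2*L*(1 + L))
(1467880 - 3870493)/(-1516947 + G(1457)) = (1467880 - 3870493)/(-1516947 + (5 + 2*1457 + 2*1457**2)) = -2402613/(-1516947 + (5 + 2914 + 2*2122849)) = -2402613/(-1516947 + (5 + 2914 + 4245698)) = -2402613/(-1516947 + 4248617) = -2402613/2731670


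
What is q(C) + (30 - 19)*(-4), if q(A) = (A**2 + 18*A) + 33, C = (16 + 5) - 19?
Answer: 29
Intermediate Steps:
C = 2 (C = 21 - 19 = 2)
q(A) = 33 + A**2 + 18*A
q(C) + (30 - 19)*(-4) = (33 + 2**2 + 18*2) + (30 - 19)*(-4) = (33 + 4 + 36) + 11*(-4) = 73 - 44 = 29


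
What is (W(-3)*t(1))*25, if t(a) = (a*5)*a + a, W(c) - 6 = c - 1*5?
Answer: -300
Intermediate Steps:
W(c) = 1 + c (W(c) = 6 + (c - 1*5) = 6 + (c - 5) = 6 + (-5 + c) = 1 + c)
t(a) = a + 5*a**2 (t(a) = (5*a)*a + a = 5*a**2 + a = a + 5*a**2)
(W(-3)*t(1))*25 = ((1 - 3)*(1*(1 + 5*1)))*25 = -2*(1 + 5)*25 = -2*6*25 = -12*25 = -300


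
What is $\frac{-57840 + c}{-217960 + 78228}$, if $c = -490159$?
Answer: $\frac{547999}{139732} \approx 3.9218$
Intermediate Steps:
$\frac{-57840 + c}{-217960 + 78228} = \frac{-57840 - 490159}{-217960 + 78228} = - \frac{547999}{-139732} = \left(-547999\right) \left(- \frac{1}{139732}\right) = \frac{547999}{139732}$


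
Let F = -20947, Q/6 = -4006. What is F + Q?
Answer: -44983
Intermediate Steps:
Q = -24036 (Q = 6*(-4006) = -24036)
F + Q = -20947 - 24036 = -44983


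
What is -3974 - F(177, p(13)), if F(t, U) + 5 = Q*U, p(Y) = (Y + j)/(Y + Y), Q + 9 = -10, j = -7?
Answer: -51540/13 ≈ -3964.6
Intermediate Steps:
Q = -19 (Q = -9 - 10 = -19)
p(Y) = (-7 + Y)/(2*Y) (p(Y) = (Y - 7)/(Y + Y) = (-7 + Y)/((2*Y)) = (-7 + Y)*(1/(2*Y)) = (-7 + Y)/(2*Y))
F(t, U) = -5 - 19*U
-3974 - F(177, p(13)) = -3974 - (-5 - 19*(-7 + 13)/(2*13)) = -3974 - (-5 - 19*6/(2*13)) = -3974 - (-5 - 19*3/13) = -3974 - (-5 - 57/13) = -3974 - 1*(-122/13) = -3974 + 122/13 = -51540/13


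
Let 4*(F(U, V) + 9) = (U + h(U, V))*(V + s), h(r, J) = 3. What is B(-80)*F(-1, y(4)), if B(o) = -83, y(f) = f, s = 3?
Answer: 913/2 ≈ 456.50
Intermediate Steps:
F(U, V) = -9 + (3 + U)*(3 + V)/4 (F(U, V) = -9 + ((U + 3)*(V + 3))/4 = -9 + ((3 + U)*(3 + V))/4 = -9 + (3 + U)*(3 + V)/4)
B(-80)*F(-1, y(4)) = -83*(-27/4 + (¾)*(-1) + (¾)*4 + (¼)*(-1)*4) = -83*(-27/4 - ¾ + 3 - 1) = -83*(-11/2) = 913/2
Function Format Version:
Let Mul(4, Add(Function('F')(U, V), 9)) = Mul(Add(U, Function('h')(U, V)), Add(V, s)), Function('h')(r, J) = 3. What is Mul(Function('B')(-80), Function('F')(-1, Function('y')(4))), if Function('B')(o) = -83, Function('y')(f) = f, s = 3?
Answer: Rational(913, 2) ≈ 456.50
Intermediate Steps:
Function('F')(U, V) = Add(-9, Mul(Rational(1, 4), Add(3, U), Add(3, V))) (Function('F')(U, V) = Add(-9, Mul(Rational(1, 4), Mul(Add(U, 3), Add(V, 3)))) = Add(-9, Mul(Rational(1, 4), Mul(Add(3, U), Add(3, V)))) = Add(-9, Mul(Rational(1, 4), Add(3, U), Add(3, V))))
Mul(Function('B')(-80), Function('F')(-1, Function('y')(4))) = Mul(-83, Add(Rational(-27, 4), Mul(Rational(3, 4), -1), Mul(Rational(3, 4), 4), Mul(Rational(1, 4), -1, 4))) = Mul(-83, Add(Rational(-27, 4), Rational(-3, 4), 3, -1)) = Mul(-83, Rational(-11, 2)) = Rational(913, 2)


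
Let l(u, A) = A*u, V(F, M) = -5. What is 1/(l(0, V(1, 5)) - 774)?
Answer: -1/774 ≈ -0.0012920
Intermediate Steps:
1/(l(0, V(1, 5)) - 774) = 1/(-5*0 - 774) = 1/(0 - 774) = 1/(-774) = -1/774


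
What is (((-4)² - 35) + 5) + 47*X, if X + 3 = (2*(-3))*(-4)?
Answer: 973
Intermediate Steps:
X = 21 (X = -3 + (2*(-3))*(-4) = -3 - 6*(-4) = -3 + 24 = 21)
(((-4)² - 35) + 5) + 47*X = (((-4)² - 35) + 5) + 47*21 = ((16 - 35) + 5) + 987 = (-19 + 5) + 987 = -14 + 987 = 973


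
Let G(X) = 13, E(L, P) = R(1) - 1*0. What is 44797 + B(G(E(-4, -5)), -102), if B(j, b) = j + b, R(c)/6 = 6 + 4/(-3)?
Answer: 44708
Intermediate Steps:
R(c) = 28 (R(c) = 6*(6 + 4/(-3)) = 6*(6 + 4*(-⅓)) = 6*(6 - 4/3) = 6*(14/3) = 28)
E(L, P) = 28 (E(L, P) = 28 - 1*0 = 28 + 0 = 28)
B(j, b) = b + j
44797 + B(G(E(-4, -5)), -102) = 44797 + (-102 + 13) = 44797 - 89 = 44708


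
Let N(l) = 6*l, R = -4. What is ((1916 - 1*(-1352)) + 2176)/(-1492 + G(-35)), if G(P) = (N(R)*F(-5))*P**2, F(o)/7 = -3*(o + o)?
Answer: -1361/1543873 ≈ -0.00088155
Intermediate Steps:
F(o) = -42*o (F(o) = 7*(-3*(o + o)) = 7*(-6*o) = -42*o)
G(P) = -5040*P**2 (G(P) = ((6*(-4))*(-42*(-5)))*P**2 = (-24*210)*P**2 = -5040*P**2)
((1916 - 1*(-1352)) + 2176)/(-1492 + G(-35)) = ((1916 - 1*(-1352)) + 2176)/(-1492 - 5040*(-35)**2) = ((1916 + 1352) + 2176)/(-1492 - 5040*1225) = (3268 + 2176)/(-1492 - 6174000) = 5444/(-6175492) = 5444*(-1/6175492) = -1361/1543873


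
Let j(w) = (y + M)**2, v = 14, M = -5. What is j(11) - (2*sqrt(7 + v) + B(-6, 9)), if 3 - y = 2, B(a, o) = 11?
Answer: 5 - 2*sqrt(21) ≈ -4.1652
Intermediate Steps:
y = 1 (y = 3 - 1*2 = 3 - 2 = 1)
j(w) = 16 (j(w) = (1 - 5)**2 = (-4)**2 = 16)
j(11) - (2*sqrt(7 + v) + B(-6, 9)) = 16 - (2*sqrt(7 + 14) + 11) = 16 - (2*sqrt(21) + 11) = 16 - (11 + 2*sqrt(21)) = 16 + (-11 - 2*sqrt(21)) = 5 - 2*sqrt(21)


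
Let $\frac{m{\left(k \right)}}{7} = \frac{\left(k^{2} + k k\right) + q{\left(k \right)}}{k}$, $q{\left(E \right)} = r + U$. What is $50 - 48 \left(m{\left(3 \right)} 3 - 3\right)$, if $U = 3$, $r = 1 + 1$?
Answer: $-7534$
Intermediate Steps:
$r = 2$
$q{\left(E \right)} = 5$ ($q{\left(E \right)} = 2 + 3 = 5$)
$m{\left(k \right)} = \frac{7 \left(5 + 2 k^{2}\right)}{k}$ ($m{\left(k \right)} = 7 \frac{\left(k^{2} + k k\right) + 5}{k} = 7 \frac{\left(k^{2} + k^{2}\right) + 5}{k} = 7 \frac{2 k^{2} + 5}{k} = 7 \frac{5 + 2 k^{2}}{k} = \frac{7 \left(5 + 2 k^{2}\right)}{k}$)
$50 - 48 \left(m{\left(3 \right)} 3 - 3\right) = 50 - 48 \left(\left(14 \cdot 3 + \frac{35}{3}\right) 3 - 3\right) = 50 - 48 \left(\left(42 + 35 \cdot \frac{1}{3}\right) 3 - 3\right) = 50 - 48 \left(\left(42 + \frac{35}{3}\right) 3 - 3\right) = 50 - 48 \left(\frac{161}{3} \cdot 3 - 3\right) = 50 - 48 \left(161 - 3\right) = 50 - 7584 = -7534$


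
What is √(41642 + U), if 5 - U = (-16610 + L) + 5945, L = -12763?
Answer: 5*√2603 ≈ 255.10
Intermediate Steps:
U = 23433 (U = 5 - ((-16610 - 12763) + 5945) = 5 - (-29373 + 5945) = 5 - 1*(-23428) = 5 + 23428 = 23433)
√(41642 + U) = √(41642 + 23433) = √65075 = 5*√2603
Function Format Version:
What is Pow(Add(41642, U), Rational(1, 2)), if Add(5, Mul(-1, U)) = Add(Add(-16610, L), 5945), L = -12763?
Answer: Mul(5, Pow(2603, Rational(1, 2))) ≈ 255.10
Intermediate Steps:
U = 23433 (U = Add(5, Mul(-1, Add(Add(-16610, -12763), 5945))) = Add(5, Mul(-1, Add(-29373, 5945))) = Add(5, Mul(-1, -23428)) = Add(5, 23428) = 23433)
Pow(Add(41642, U), Rational(1, 2)) = Pow(Add(41642, 23433), Rational(1, 2)) = Pow(65075, Rational(1, 2)) = Mul(5, Pow(2603, Rational(1, 2)))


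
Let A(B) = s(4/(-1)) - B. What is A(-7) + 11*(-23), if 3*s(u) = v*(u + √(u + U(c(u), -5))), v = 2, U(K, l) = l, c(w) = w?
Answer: -746/3 + 2*I ≈ -248.67 + 2.0*I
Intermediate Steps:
s(u) = 2*u/3 + 2*√(-5 + u)/3 (s(u) = (2*(u + √(u - 5)))/3 = (2*(u + √(-5 + u)))/3 = (2*u + 2*√(-5 + u))/3 = 2*u/3 + 2*√(-5 + u)/3)
A(B) = -8/3 - B + 2*I (A(B) = (2*(4/(-1))/3 + 2*√(-5 + 4/(-1))/3) - B = (2*(4*(-1))/3 + 2*√(-5 + 4*(-1))/3) - B = ((⅔)*(-4) + 2*√(-5 - 4)/3) - B = (-8/3 + 2*√(-9)/3) - B = (-8/3 + 2*(3*I)/3) - B = (-8/3 + 2*I) - B = -8/3 - B + 2*I)
A(-7) + 11*(-23) = (-8/3 - 1*(-7) + 2*I) + 11*(-23) = (-8/3 + 7 + 2*I) - 253 = (13/3 + 2*I) - 253 = -746/3 + 2*I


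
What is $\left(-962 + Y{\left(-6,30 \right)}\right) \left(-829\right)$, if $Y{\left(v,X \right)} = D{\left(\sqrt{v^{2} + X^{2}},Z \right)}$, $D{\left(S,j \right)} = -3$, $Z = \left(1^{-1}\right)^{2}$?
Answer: $799985$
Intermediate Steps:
$Z = 1$ ($Z = 1^{2} = 1$)
$Y{\left(v,X \right)} = -3$
$\left(-962 + Y{\left(-6,30 \right)}\right) \left(-829\right) = \left(-962 - 3\right) \left(-829\right) = \left(-965\right) \left(-829\right) = 799985$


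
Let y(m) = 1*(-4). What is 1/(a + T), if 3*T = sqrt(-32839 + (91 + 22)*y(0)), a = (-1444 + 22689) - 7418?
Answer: 4609/63729876 - I*sqrt(411)/63729876 ≈ 7.2321e-5 - 3.1811e-7*I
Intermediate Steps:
y(m) = -4
a = 13827 (a = 21245 - 7418 = 13827)
T = 3*I*sqrt(411) (T = sqrt(-32839 + (91 + 22)*(-4))/3 = sqrt(-32839 + 113*(-4))/3 = sqrt(-32839 - 452)/3 = sqrt(-33291)/3 = (9*I*sqrt(411))/3 = 3*I*sqrt(411) ≈ 60.819*I)
1/(a + T) = 1/(13827 + 3*I*sqrt(411))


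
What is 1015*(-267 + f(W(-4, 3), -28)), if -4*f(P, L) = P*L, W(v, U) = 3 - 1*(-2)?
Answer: -235480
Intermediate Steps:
W(v, U) = 5 (W(v, U) = 3 + 2 = 5)
f(P, L) = -L*P/4 (f(P, L) = -P*L/4 = -L*P/4)
1015*(-267 + f(W(-4, 3), -28)) = 1015*(-267 - ¼*(-28)*5) = 1015*(-267 + 35) = 1015*(-232) = -235480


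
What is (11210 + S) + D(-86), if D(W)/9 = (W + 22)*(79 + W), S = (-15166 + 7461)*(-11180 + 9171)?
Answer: 15494587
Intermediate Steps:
S = 15479345 (S = -7705*(-2009) = 15479345)
D(W) = 9*(22 + W)*(79 + W) (D(W) = 9*((W + 22)*(79 + W)) = 9*((22 + W)*(79 + W)) = 9*(22 + W)*(79 + W))
(11210 + S) + D(-86) = (11210 + 15479345) + (15642 + 9*(-86)² + 909*(-86)) = 15490555 + (15642 + 9*7396 - 78174) = 15490555 + (15642 + 66564 - 78174) = 15490555 + 4032 = 15494587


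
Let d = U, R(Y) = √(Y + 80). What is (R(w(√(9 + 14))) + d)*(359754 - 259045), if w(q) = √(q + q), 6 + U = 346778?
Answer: 34923061348 + 100709*√(80 + √2*23^(¼)) ≈ 3.4924e+10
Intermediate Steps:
U = 346772 (U = -6 + 346778 = 346772)
w(q) = √2*√q (w(q) = √(2*q) = √2*√q)
R(Y) = √(80 + Y)
d = 346772
(R(w(√(9 + 14))) + d)*(359754 - 259045) = (√(80 + √2*√(√(9 + 14))) + 346772)*(359754 - 259045) = (√(80 + √2*√(√23)) + 346772)*100709 = (√(80 + √2*23^(¼)) + 346772)*100709 = (346772 + √(80 + √2*23^(¼)))*100709 = 34923061348 + 100709*√(80 + √2*23^(¼))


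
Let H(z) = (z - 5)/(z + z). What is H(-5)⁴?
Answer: 1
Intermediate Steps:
H(z) = (-5 + z)/(2*z) (H(z) = (-5 + z)/((2*z)) = (-5 + z)*(1/(2*z)) = (-5 + z)/(2*z))
H(-5)⁴ = ((½)*(-5 - 5)/(-5))⁴ = ((½)*(-⅕)*(-10))⁴ = 1⁴ = 1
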